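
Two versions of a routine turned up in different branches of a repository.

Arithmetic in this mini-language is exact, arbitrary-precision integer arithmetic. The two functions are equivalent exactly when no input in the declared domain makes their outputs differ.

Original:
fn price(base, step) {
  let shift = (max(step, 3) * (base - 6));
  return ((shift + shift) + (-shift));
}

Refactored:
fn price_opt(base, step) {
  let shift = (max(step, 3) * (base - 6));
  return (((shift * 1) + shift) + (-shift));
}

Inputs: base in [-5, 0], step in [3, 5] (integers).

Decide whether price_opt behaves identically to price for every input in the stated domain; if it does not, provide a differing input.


Behavior is preserved: although arithmetic usage differs, and constant usage differs, the outputs never diverge.
One worked example (base=-4, step=4) — price: shift=-40, then returns -40; price_opt: shift=-40, then returns -40; agreement on -40.
Sweeping the whole domain (18 inputs) finds no disagreement.
verdict: equivalent


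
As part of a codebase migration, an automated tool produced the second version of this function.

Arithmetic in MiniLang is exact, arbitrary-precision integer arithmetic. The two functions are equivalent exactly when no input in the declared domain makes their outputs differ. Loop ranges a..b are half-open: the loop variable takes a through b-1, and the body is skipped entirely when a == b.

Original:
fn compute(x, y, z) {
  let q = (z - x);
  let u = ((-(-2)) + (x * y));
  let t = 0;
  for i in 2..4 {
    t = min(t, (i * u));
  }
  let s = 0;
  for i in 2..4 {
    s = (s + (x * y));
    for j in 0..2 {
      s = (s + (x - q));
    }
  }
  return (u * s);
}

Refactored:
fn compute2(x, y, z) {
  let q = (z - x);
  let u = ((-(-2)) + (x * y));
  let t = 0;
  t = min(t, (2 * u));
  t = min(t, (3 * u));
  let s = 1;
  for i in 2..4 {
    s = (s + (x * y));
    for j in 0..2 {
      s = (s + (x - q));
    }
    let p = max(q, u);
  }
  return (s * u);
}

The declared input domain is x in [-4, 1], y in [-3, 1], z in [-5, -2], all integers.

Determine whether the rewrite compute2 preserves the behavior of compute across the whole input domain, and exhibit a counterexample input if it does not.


The rewrite breaks on x=-4, y=-3, z=-5, where the results are 168 and 182.
compute: q := -1 | u := 14 | t := 0 | iter i=2: | t := 0 | iter i=3: | t := 0 | s := 0 | iter i=2: | s := 12 | iter j=0: | s := 9 | iter j=1: | s := 6 | iter i=3: | s := 18 | iter j=0: | s := 15 | iter j=1: | s := 12 | result 168
compute2: q := -1 | u := 14 | t := 0 | t := 0 | t := 0 | s := 1 | iter i=2: | s := 13 | iter j=0: | s := 10 | iter j=1: | s := 7 | p := 14 | iter i=3: | s := 19 | iter j=0: | s := 16 | iter j=1: | s := 13 | p := 14 | result 182
verdict: not equivalent; witness: x=-4, y=-3, z=-5


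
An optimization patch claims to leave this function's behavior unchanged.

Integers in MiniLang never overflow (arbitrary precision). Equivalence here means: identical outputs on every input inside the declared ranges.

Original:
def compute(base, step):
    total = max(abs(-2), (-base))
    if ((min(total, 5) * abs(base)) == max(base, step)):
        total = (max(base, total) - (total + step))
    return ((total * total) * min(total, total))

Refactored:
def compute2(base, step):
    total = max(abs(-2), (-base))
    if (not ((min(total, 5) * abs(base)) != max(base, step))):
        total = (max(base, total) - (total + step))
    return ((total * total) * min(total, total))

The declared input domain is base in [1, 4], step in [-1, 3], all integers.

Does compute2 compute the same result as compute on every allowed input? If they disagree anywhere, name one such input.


The two versions differ — the changes include comparison usage differs, boolean connective usage differs.
One worked example (base=3, step=2) — compute: total becomes 2; next ((min(total, 5) * abs(base)) == max(base, step)) evaluates to false; next final value 8; compute2: total becomes 2; next (not ((min(total, 5) * abs(base)) != max(base, step))) evaluates to false; next final value 8; agreement on 8.
An exhaustive pass over the 20 declared inputs shows identical outputs.
verdict: equivalent


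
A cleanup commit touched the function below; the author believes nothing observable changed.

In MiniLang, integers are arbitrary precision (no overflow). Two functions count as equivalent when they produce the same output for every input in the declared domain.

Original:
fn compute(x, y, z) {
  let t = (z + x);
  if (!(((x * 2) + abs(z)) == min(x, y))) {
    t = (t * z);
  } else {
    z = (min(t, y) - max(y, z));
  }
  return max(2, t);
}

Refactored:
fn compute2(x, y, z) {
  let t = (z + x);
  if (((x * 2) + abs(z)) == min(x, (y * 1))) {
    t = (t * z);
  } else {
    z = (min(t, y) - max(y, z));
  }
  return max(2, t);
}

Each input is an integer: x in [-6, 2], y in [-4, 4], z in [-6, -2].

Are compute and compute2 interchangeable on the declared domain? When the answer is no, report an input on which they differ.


There is a counterexample at x=-6, y=-4, z=-6: 2 on one side, 72 on the other.
compute: t=-12, then (!(((x * 2) + abs(z)) == min(x, y))) is false, then z=-8, then returns 2
compute2: t=-12, then (((x * 2) + abs(z)) == min(x, (y * 1))) is true, then t=72, then returns 72
verdict: not equivalent; witness: x=-6, y=-4, z=-6


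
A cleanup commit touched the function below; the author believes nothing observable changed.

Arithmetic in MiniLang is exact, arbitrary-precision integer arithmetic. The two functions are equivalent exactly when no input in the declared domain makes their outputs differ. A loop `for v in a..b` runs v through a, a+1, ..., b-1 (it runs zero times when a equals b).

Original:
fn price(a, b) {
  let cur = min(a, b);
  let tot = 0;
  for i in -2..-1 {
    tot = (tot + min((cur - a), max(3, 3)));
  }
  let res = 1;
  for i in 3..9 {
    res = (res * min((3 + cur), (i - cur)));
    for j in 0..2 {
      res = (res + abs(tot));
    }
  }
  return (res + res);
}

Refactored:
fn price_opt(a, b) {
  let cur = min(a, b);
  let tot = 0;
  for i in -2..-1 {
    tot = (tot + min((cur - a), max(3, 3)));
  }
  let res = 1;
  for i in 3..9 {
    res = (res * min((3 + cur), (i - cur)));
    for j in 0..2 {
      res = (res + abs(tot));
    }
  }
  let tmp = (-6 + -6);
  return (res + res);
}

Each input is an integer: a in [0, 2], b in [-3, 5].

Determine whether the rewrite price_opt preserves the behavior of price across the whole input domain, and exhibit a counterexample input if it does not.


Equivalent — the differences include arithmetic usage differs; local variable names differ; constant usage differs; statement counts differ, yet no declared input distinguishes the two.
Tracing a=2, b=-1: price: cur=-1, then tot=0, then (i=-2), then tot=-3, then res=1, then (i=3), then res=2, then (j=0), then res=5, then (j=1), then res=8, then (i=4), then res=16, then (j=0), then res=19, then (j=1), then res=22, then (i=5), then res=44, then (j=0), then res=47, then (j=1), then res=50, then (i=6), then res=100, then (j=0), then res=103, then (j=1), then res=106, then (i=7), then res=212, then (j=0), then res=215, then (j=1), then res=218, then (i=8), then res=436, then (j=0), then res=439, then (j=1), then res=442, then returns 884 | price_opt: cur=-1, then tot=0, then (i=-2), then tot=-3, then res=1, then (i=3), then res=2, then (j=0), then res=5, then (j=1), then res=8, then (i=4), then res=16, then (j=0), then res=19, then (j=1), then res=22, then (i=5), then res=44, then (j=0), then res=47, then (j=1), then res=50, then (i=6), then res=100, then (j=0), then res=103, then (j=1), then res=106, then (i=7), then res=212, then (j=0), then res=215, then (j=1), then res=218, then (i=8), then res=436, then (j=0), then res=439, then (j=1), then res=442, then tmp=-12, then returns 884 — matching result 884.
Across all 27 domain points the two functions coincide.
verdict: equivalent


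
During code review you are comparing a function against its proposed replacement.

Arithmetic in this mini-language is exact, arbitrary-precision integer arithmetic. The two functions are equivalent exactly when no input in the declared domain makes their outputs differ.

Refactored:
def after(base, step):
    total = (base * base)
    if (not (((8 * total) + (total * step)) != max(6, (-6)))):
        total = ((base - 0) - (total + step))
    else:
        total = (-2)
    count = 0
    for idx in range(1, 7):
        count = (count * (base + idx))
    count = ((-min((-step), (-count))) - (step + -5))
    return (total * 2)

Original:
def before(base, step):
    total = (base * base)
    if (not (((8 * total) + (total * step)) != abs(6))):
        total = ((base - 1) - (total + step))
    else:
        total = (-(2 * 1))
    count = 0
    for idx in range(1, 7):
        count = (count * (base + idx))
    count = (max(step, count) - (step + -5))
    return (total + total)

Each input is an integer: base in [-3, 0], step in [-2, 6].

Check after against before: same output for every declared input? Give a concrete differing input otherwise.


These are not equivalent — on base=-1, step=-2 the outputs split (-2 vs 0).
before: total = 1; (not (((8 * total) + (total * step)) != abs(6))) -> true; total = -1; count = 0; [idx=1]; count = 0; [idx=2]; count = 0; [idx=3]; count = 0; [idx=4]; count = 0; [idx=5]; count = 0; [idx=6]; count = 0; count = 7; return -2
after: total = 1; (not (((8 * total) + (total * step)) != max(6, (-6)))) -> true; total = 0; count = 0; [idx=1]; count = 0; [idx=2]; count = 0; [idx=3]; count = 0; [idx=4]; count = 0; [idx=5]; count = 0; [idx=6]; count = 0; count = 7; return 0
verdict: not equivalent; witness: base=-1, step=-2


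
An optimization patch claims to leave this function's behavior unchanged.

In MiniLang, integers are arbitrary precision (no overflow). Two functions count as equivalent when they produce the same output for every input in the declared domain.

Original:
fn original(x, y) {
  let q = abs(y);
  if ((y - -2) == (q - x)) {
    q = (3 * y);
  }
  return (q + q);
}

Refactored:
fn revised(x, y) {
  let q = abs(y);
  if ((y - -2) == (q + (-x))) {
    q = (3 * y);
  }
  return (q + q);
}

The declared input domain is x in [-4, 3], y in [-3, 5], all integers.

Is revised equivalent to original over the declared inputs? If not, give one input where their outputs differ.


The two are interchangeable: arithmetic usage differs, and every declared input agrees.
Tracing x=2, y=2: original: q becomes 2; next ((y - -2) == (q - x)) evaluates to false; next final value 4 | revised: q becomes 2; next ((y - -2) == (q + (-x))) evaluates to false; next final value 4 — matching result 4.
Checked all 72 inputs in the declared domain: the outputs agree on every one.
verdict: equivalent


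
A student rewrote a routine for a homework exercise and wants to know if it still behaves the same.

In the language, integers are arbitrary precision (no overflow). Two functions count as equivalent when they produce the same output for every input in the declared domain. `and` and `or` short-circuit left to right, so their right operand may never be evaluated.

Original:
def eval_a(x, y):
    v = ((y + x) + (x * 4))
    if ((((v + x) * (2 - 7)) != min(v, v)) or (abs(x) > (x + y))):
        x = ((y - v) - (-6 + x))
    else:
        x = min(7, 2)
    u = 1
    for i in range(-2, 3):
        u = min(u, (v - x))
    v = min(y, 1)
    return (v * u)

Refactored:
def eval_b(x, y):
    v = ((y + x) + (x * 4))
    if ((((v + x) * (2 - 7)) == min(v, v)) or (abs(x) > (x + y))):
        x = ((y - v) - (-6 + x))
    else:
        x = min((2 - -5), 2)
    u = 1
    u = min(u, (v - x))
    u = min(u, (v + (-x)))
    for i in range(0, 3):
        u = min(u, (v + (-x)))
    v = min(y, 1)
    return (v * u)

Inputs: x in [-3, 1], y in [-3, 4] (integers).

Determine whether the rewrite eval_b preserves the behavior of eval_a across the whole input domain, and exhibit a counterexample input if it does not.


Evaluate both at x=-2, y=4.
eval_a: v becomes -6; next ((((v + x) * (2 - 7)) != min(v, v)) or (abs(x) > (x + y))) evaluates to true; next x becomes 18; next u becomes 1; next at i=-2:; next u becomes -24; next at i=-1:; next u becomes -24; next at i=0:; next u becomes -24; next at i=1:; next u becomes -24; next at i=2:; next u becomes -24; next v becomes 1; next final value -24
eval_b: v becomes -6; next ((((v + x) * (2 - 7)) == min(v, v)) or (abs(x) > (x + y))) evaluates to false; next x becomes 2; next u becomes 1; next u becomes -8; next u becomes -8; next at i=0:; next u becomes -8; next at i=1:; next u becomes -8; next at i=2:; next u becomes -8; next v becomes 1; next final value -8
-24 and -8 differ, so these are not the same function on this domain.
verdict: not equivalent; witness: x=-2, y=4


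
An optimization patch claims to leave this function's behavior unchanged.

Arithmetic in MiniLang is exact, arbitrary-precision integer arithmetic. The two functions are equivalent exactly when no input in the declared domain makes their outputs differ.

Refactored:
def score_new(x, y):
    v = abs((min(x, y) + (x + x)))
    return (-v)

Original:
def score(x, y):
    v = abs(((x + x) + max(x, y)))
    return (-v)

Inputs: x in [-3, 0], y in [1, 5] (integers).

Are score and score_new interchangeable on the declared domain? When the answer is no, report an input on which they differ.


Not equivalent: x=-3, y=1 separates them (-5 vs -9).
score: v=5, then returns -5
score_new: v=9, then returns -9
verdict: not equivalent; witness: x=-3, y=1


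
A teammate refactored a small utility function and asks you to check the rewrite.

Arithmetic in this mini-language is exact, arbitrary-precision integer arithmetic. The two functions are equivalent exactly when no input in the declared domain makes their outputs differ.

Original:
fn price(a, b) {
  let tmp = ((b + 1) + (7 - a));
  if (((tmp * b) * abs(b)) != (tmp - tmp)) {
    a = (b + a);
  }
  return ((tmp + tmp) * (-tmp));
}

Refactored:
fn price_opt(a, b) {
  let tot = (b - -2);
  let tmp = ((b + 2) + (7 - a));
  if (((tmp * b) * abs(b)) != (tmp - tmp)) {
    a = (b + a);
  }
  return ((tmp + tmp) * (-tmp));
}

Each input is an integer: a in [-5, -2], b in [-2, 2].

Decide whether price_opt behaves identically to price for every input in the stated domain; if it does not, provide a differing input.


Run the pair on a=-5, b=-2.
price: tmp becomes 11; next (((tmp * b) * abs(b)) != (tmp - tmp)) evaluates to true; next a becomes -7; next final value -242
price_opt: tot becomes 0; next tmp becomes 12; next (((tmp * b) * abs(b)) != (tmp - tmp)) evaluates to true; next a becomes -7; next final value -288
-242 != -288, so the rewrite changes behavior.
verdict: not equivalent; witness: a=-5, b=-2


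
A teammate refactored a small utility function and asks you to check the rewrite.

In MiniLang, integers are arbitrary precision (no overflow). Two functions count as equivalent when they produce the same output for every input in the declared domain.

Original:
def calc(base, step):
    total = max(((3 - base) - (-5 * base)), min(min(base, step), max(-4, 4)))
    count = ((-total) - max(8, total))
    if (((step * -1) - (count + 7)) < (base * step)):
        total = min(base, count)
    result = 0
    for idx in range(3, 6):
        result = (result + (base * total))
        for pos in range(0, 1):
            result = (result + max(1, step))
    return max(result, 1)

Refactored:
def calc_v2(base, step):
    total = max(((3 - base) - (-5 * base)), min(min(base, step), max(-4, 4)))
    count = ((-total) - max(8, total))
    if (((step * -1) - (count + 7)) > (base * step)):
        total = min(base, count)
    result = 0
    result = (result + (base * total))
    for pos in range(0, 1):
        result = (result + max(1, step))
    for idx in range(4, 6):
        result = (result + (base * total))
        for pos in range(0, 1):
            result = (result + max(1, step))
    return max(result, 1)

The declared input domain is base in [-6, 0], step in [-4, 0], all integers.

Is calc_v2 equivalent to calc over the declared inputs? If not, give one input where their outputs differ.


These are not equivalent — on base=-3, step=-3 the outputs split (48 vs 30).
calc: total = -3; count = -5; (((step * -1) - (count + 7)) < (base * step)) -> true; total = -5; result = 0; [idx=3]; result = 15; [pos=0]; result = 16; [idx=4]; result = 31; [pos=0]; result = 32; [idx=5]; result = 47; [pos=0]; result = 48; return 48
calc_v2: total = -3; count = -5; (((step * -1) - (count + 7)) > (base * step)) -> false; result = 0; result = 9; [pos=0]; result = 10; [idx=4]; result = 19; [pos=0]; result = 20; [idx=5]; result = 29; [pos=0]; result = 30; return 30
verdict: not equivalent; witness: base=-3, step=-3


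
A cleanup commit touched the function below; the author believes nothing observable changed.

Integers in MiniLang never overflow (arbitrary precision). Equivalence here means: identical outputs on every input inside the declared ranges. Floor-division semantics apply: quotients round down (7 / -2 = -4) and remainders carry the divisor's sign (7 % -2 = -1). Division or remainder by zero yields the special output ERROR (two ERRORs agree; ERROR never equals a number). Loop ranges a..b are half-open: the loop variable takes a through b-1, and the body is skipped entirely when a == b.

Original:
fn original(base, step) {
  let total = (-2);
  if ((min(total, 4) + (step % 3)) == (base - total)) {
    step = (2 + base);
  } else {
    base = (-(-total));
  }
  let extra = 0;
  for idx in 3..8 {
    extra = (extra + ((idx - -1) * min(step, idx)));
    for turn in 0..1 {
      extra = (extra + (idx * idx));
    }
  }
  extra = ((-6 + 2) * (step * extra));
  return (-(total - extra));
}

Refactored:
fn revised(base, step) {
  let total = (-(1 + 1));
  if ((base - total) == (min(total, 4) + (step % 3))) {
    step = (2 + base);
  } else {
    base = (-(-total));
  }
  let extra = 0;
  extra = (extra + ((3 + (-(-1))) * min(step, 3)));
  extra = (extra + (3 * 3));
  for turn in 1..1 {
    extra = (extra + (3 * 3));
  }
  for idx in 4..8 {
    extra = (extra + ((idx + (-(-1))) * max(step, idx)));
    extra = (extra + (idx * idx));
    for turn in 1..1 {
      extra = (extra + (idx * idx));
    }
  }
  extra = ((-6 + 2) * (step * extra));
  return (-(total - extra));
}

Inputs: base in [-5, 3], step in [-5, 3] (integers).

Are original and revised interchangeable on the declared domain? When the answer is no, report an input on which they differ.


Run the pair on base=-5, step=-5.
original: total = -2; ((min(total, 4) + (step % 3)) == (base - total)) -> false; base = -2; extra = 0; [idx=3]; extra = -20; [turn=0]; extra = -11; [idx=4]; extra = -36; [turn=0]; extra = -20; [idx=5]; extra = -50; [turn=0]; extra = -25; [idx=6]; extra = -60; [turn=0]; extra = -24; [idx=7]; extra = -64; [turn=0]; extra = -15; extra = -300; return -298
revised: total = -2; ((base - total) == (min(total, 4) + (step % 3))) -> false; base = -2; extra = 0; extra = -20; extra = -11; the turn loop: no iterations; [idx=4]; extra = 9; extra = 25; the turn loop: no iterations; [idx=5]; extra = 55; extra = 80; the turn loop: no iterations; [idx=6]; extra = 122; extra = 158; the turn loop: no iterations; [idx=7]; extra = 214; extra = 263; the turn loop: no iterations; extra = 5260; return 5262
-298 != 5262, so the rewrite changes behavior.
verdict: not equivalent; witness: base=-5, step=-5


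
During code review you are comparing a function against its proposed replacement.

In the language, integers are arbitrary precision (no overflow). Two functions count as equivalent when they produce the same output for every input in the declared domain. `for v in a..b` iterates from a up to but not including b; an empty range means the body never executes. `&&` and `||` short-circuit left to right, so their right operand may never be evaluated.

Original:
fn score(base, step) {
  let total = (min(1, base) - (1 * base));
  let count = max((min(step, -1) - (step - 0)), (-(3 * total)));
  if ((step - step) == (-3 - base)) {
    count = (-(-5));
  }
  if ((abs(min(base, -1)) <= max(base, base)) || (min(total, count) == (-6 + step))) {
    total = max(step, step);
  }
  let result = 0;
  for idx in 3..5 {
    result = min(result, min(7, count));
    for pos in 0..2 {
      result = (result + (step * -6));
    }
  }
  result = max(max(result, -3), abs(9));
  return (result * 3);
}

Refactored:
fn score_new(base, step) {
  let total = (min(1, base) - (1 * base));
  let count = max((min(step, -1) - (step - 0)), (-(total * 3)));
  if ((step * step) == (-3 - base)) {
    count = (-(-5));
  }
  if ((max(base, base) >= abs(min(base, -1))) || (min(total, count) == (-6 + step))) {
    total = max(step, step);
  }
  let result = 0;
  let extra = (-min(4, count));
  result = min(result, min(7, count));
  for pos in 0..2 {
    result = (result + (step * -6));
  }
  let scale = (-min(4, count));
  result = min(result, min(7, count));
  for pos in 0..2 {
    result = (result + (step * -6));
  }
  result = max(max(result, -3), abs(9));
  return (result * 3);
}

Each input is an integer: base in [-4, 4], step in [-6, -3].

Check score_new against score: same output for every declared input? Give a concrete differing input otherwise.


Evaluate both at base=-3, step=-6.
score: total=0, then count=0, then ((step - step) == (-3 - base)) is true, then count=5, then ((abs(min(base, -1)) <= max(base, base)) || (min(total, count) == (-6 + step))) is false, then result=0, then (idx=3), then result=0, then (pos=0), then result=36, then (pos=1), then result=72, then (idx=4), then result=5, then (pos=0), then result=41, then (pos=1), then result=77, then result=77, then returns 231
score_new: total=0, then count=0, then ((step * step) == (-3 - base)) is false, then ((max(base, base) >= abs(min(base, -1))) || (min(total, count) == (-6 + step))) is false, then result=0, then extra=0, then result=0, then (pos=0), then result=36, then (pos=1), then result=72, then scale=0, then result=0, then (pos=0), then result=36, then (pos=1), then result=72, then result=72, then returns 216
231 != 216, so the rewrite changes behavior.
verdict: not equivalent; witness: base=-3, step=-6


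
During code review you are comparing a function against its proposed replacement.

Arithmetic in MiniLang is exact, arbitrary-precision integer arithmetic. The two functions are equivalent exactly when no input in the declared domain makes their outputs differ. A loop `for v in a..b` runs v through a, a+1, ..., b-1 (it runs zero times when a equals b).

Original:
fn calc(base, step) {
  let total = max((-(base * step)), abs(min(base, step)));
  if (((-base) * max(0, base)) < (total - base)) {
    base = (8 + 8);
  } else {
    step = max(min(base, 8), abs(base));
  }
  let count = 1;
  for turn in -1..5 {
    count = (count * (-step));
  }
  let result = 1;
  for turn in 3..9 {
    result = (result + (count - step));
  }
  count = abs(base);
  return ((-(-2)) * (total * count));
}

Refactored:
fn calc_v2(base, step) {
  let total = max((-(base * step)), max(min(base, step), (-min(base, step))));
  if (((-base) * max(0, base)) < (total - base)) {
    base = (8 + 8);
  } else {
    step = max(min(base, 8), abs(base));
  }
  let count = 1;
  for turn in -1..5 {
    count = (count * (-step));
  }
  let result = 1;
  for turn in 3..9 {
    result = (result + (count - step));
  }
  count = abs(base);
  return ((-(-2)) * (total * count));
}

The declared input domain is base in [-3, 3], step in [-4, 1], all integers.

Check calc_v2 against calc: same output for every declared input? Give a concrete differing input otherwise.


Behavior is preserved: although min/max/abs usage differs, the outputs never diverge.
Spot check at base=0, step=-3 — calc: total becomes 3; next (((-base) * max(0, base)) < (total - base)) evaluates to true; next base becomes 16; next count becomes 1; next at turn=-1:; next count becomes 3; next at turn=0:; next count becomes 9; next at turn=1:; next count becomes 27; next at turn=2:; next count becomes 81; next at turn=3:; next count becomes 243; next at turn=4:; next count becomes 729; next result becomes 1; next at turn=3:; next result becomes 733; next at turn=4:; next result becomes 1465; next at turn=5:; next result becomes 2197; next at turn=6:; next result becomes 2929; next at turn=7:; next result becomes 3661; next at turn=8:; next result becomes 4393; next count becomes 16; next final value 96. calc_v2: total becomes 3; next (((-base) * max(0, base)) < (total - base)) evaluates to true; next base becomes 16; next count becomes 1; next at turn=-1:; next count becomes 3; next at turn=0:; next count becomes 9; next at turn=1:; next count becomes 27; next at turn=2:; next count becomes 81; next at turn=3:; next count becomes 243; next at turn=4:; next count becomes 729; next result becomes 1; next at turn=3:; next result becomes 733; next at turn=4:; next result becomes 1465; next at turn=5:; next result becomes 2197; next at turn=6:; next result becomes 2929; next at turn=7:; next result becomes 3661; next at turn=8:; next result becomes 4393; next count becomes 16; next final value 96. Both give 96.
Across all 42 domain points the two functions coincide.
verdict: equivalent


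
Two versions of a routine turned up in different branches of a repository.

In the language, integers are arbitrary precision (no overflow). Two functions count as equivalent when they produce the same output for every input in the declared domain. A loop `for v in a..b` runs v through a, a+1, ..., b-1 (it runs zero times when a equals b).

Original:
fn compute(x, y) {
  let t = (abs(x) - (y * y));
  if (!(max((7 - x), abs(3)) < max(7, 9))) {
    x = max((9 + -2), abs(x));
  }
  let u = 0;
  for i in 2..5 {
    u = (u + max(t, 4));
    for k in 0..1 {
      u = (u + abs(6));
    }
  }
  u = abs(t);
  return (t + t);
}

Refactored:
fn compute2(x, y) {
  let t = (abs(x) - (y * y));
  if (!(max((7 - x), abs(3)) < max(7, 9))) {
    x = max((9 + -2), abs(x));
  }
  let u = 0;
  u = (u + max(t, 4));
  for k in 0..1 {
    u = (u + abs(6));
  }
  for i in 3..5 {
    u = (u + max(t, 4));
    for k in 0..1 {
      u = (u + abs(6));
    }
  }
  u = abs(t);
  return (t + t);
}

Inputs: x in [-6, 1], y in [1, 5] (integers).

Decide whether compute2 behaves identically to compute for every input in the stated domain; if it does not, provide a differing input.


This is a faithful refactor — arithmetic usage differs, loop structure differs, min/max/abs usage differs, constant usage differs, statement counts differ, but the computed results match everywhere.
As a probe, take x=0, y=2: compute runs t becomes -4; next (!(max((7 - x), abs(3)) < max(7, 9))) evaluates to false; next u becomes 0; next at i=2:; next u becomes 4; next at k=0:; next u becomes 10; next at i=3:; next u becomes 14; next at k=0:; next u becomes 20; next at i=4:; next u becomes 24; next at k=0:; next u becomes 30; next u becomes 4; next final value -8; compute2 runs t becomes -4; next (!(max((7 - x), abs(3)) < max(7, 9))) evaluates to false; next u becomes 0; next u becomes 4; next at k=0:; next u becomes 10; next at i=3:; next u becomes 14; next at k=0:; next u becomes 20; next at i=4:; next u becomes 24; next at k=0:; next u becomes 30; next u becomes 4; next final value -8; both end at -8.
Checked all 40 inputs in the declared domain: the outputs agree on every one.
verdict: equivalent


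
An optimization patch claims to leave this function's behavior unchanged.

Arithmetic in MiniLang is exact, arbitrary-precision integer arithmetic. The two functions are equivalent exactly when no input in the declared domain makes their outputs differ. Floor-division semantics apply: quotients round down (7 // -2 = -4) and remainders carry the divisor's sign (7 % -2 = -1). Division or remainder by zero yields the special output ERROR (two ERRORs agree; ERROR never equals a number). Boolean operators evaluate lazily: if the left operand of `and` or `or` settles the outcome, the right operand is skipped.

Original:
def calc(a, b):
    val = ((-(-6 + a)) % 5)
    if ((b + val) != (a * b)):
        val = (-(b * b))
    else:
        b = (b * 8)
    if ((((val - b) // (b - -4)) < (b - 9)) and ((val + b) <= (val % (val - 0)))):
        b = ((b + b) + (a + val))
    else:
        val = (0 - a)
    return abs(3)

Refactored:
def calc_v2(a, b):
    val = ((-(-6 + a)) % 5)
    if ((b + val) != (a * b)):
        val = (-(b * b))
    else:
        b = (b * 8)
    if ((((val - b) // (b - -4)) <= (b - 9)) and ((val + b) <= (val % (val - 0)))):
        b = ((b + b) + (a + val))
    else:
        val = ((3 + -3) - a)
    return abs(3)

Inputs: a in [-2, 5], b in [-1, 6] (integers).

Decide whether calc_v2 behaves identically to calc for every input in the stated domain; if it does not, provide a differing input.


Try a=1, b=1.
calc: val becomes 0; next ((b + val) != (a * b)) evaluates to false; next b becomes 8; next ((((val - b) // (b - -4)) < (b - 9)) and ((val + b) <= (val % (val - 0)))) evaluates to false; next val becomes -1; next final value 3
calc_v2: val becomes 0; next ((b + val) != (a * b)) evaluates to false; next b becomes 8; next hits division by zero so the output is ERROR
3 against ERROR: the behavior changed.
verdict: not equivalent; witness: a=1, b=1


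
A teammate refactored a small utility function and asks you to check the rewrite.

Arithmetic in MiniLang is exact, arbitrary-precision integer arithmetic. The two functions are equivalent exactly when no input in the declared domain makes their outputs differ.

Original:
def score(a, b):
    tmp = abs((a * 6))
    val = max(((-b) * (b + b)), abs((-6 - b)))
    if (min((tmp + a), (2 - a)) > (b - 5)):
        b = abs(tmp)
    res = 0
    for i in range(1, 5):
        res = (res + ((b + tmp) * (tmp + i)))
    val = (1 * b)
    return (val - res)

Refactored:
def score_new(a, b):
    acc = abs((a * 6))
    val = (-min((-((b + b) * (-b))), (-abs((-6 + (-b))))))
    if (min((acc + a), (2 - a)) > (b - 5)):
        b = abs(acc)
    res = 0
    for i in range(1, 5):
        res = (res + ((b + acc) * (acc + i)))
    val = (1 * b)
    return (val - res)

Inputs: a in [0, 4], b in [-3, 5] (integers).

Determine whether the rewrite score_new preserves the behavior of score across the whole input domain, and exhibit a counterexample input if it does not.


The two are interchangeable: min/max/abs usage differs; local variable names differ; arithmetic usage differs, and every declared input agrees.
Tracing a=4, b=-2: score: tmp = 24; val = 4; (min((tmp + a), (2 - a)) > (b - 5)) -> true; b = 24; res = 0; [i=1]; res = 1200; [i=2]; res = 2448; [i=3]; res = 3744; [i=4]; res = 5088; val = 24; return -5064 | score_new: acc = 24; val = 4; (min((acc + a), (2 - a)) > (b - 5)) -> true; b = 24; res = 0; [i=1]; res = 1200; [i=2]; res = 2448; [i=3]; res = 3744; [i=4]; res = 5088; val = 24; return -5064 — matching result -5064.
Checked all 45 inputs in the declared domain: the outputs agree on every one.
verdict: equivalent


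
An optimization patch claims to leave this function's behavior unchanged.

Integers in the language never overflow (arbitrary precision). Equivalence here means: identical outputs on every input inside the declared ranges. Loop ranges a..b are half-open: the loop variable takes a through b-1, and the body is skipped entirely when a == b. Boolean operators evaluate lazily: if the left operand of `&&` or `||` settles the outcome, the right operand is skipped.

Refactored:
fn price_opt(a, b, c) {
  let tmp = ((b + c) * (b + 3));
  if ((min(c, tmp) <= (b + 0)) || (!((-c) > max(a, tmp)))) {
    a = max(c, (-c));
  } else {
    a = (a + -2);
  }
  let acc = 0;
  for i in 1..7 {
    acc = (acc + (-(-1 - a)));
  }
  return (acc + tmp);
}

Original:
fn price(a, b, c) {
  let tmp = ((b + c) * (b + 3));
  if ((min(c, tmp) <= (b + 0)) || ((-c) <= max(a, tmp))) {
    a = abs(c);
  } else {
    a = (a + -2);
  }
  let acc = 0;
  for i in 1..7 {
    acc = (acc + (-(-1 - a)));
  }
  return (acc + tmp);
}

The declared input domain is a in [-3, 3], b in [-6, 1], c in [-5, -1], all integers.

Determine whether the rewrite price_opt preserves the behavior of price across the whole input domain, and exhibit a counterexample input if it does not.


The two are interchangeable: min/max/abs usage differs, and comparison usage differs, and boolean connective usage differs, and every declared input agrees.
Spot check at a=3, b=-5, c=-5 — price: tmp = 20; ((min(c, tmp) <= (b + 0)) || ((-c) <= max(a, tmp))) -> true; a = 5; acc = 0; [i=1]; acc = 6; [i=2]; acc = 12; [i=3]; acc = 18; [i=4]; acc = 24; [i=5]; acc = 30; [i=6]; acc = 36; return 56. price_opt: tmp = 20; ((min(c, tmp) <= (b + 0)) || (!((-c) > max(a, tmp)))) -> true; a = 5; acc = 0; [i=1]; acc = 6; [i=2]; acc = 12; [i=3]; acc = 18; [i=4]; acc = 24; [i=5]; acc = 30; [i=6]; acc = 36; return 56. Both give 56.
Across all 280 domain points the two functions coincide.
verdict: equivalent


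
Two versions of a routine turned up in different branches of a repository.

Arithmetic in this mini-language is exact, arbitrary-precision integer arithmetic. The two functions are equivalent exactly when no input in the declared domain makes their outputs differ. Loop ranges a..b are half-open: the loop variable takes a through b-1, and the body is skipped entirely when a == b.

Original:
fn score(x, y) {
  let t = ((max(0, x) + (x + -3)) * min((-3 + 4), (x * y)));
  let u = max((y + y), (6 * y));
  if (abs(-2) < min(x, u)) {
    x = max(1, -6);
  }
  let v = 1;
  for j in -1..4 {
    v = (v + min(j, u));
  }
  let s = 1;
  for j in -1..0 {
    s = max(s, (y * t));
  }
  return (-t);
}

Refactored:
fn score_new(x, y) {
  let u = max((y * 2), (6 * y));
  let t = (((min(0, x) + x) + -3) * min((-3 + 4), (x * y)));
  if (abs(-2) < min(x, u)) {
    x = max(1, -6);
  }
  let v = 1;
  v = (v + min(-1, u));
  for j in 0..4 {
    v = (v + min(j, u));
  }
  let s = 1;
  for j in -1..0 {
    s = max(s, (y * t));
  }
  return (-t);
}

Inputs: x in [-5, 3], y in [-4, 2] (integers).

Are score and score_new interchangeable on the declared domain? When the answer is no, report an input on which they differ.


On input x=-5, y=-4, score returns 8 while score_new returns 13.
verdict: not equivalent; witness: x=-5, y=-4


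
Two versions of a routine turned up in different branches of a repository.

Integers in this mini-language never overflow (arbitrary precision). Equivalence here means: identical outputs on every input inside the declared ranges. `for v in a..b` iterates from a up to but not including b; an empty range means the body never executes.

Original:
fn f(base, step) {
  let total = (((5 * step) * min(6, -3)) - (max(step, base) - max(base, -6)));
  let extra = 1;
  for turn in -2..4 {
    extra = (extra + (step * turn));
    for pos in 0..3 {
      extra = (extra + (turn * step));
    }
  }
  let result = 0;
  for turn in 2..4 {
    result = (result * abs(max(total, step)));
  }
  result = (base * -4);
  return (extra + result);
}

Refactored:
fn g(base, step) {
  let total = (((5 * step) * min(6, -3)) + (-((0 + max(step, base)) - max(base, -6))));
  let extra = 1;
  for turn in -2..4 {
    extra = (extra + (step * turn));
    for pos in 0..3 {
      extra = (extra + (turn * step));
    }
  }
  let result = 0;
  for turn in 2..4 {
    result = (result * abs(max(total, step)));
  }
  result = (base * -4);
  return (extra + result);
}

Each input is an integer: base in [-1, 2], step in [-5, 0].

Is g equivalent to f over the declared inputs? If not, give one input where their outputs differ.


The two versions differ — the changes include arithmetic usage differs, plus constant usage differs.
As a probe, take base=-1, step=-2: f runs total = 30; extra = 1; [turn=-2]; extra = 5; [pos=0]; extra = 9; [pos=1]; extra = 13; [pos=2]; extra = 17; [turn=-1]; extra = 19; [pos=0]; extra = 21; [pos=1]; extra = 23; [pos=2]; extra = 25; [turn=0]; extra = 25; [pos=0]; extra = 25; [pos=1]; extra = 25; [pos=2]; extra = 25; [turn=1]; extra = 23; [pos=0]; extra = 21; [pos=1]; extra = 19; [pos=2]; extra = 17; [turn=2]; extra = 13; [pos=0]; extra = 9; [pos=1]; extra = 5; [pos=2]; extra = 1; [turn=3]; extra = -5; [pos=0]; extra = -11; [pos=1]; extra = -17; [pos=2]; extra = -23; result = 0; [turn=2]; result = 0; [turn=3]; result = 0; result = 4; return -19; g runs total = 30; extra = 1; [turn=-2]; extra = 5; [pos=0]; extra = 9; [pos=1]; extra = 13; [pos=2]; extra = 17; [turn=-1]; extra = 19; [pos=0]; extra = 21; [pos=1]; extra = 23; [pos=2]; extra = 25; [turn=0]; extra = 25; [pos=0]; extra = 25; [pos=1]; extra = 25; [pos=2]; extra = 25; [turn=1]; extra = 23; [pos=0]; extra = 21; [pos=1]; extra = 19; [pos=2]; extra = 17; [turn=2]; extra = 13; [pos=0]; extra = 9; [pos=1]; extra = 5; [pos=2]; extra = 1; [turn=3]; extra = -5; [pos=0]; extra = -11; [pos=1]; extra = -17; [pos=2]; extra = -23; result = 0; [turn=2]; result = 0; [turn=3]; result = 0; result = 4; return -19; both end at -19.
Checked all 24 inputs in the declared domain: the outputs agree on every one.
verdict: equivalent


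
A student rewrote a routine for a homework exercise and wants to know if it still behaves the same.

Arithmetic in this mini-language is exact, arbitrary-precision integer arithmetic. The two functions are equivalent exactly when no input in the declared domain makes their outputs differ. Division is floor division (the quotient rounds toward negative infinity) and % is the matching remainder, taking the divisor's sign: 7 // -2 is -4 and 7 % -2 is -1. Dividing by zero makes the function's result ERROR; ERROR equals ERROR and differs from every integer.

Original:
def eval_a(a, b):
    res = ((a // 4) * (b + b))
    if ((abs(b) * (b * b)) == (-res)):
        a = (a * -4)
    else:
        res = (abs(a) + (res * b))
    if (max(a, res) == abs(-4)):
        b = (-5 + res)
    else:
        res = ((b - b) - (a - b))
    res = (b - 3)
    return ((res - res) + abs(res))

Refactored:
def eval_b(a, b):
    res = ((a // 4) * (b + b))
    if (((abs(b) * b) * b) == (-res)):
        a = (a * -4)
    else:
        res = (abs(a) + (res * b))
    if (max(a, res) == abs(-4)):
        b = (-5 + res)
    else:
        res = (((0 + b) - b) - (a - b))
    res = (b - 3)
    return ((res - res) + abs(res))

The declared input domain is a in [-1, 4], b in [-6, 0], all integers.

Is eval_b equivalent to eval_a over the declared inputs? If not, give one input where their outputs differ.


This is a faithful refactor — arithmetic usage differs; and constant usage differs, but the computed results match everywhere.
As a probe, take a=0, b=-3: eval_a runs res becomes 0; next ((abs(b) * (b * b)) == (-res)) evaluates to false; next res becomes 0; next (max(a, res) == abs(-4)) evaluates to false; next res becomes -3; next res becomes -6; next final value 6; eval_b runs res becomes 0; next (((abs(b) * b) * b) == (-res)) evaluates to false; next res becomes 0; next (max(a, res) == abs(-4)) evaluates to false; next res becomes -3; next res becomes -6; next final value 6; both end at 6.
Sweeping the whole domain (42 inputs) finds no disagreement.
verdict: equivalent


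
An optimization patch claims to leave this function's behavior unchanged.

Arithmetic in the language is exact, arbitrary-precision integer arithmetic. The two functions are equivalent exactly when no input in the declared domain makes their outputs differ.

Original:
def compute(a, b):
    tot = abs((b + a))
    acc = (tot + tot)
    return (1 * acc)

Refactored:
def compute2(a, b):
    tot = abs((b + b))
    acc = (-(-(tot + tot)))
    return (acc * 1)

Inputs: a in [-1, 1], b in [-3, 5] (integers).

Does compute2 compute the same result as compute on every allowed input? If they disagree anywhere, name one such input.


The rewrite breaks on a=-1, b=-3, where the results are 8 and 12.
compute: tot becomes 4; next acc becomes 8; next final value 8
compute2: tot becomes 6; next acc becomes 12; next final value 12
verdict: not equivalent; witness: a=-1, b=-3


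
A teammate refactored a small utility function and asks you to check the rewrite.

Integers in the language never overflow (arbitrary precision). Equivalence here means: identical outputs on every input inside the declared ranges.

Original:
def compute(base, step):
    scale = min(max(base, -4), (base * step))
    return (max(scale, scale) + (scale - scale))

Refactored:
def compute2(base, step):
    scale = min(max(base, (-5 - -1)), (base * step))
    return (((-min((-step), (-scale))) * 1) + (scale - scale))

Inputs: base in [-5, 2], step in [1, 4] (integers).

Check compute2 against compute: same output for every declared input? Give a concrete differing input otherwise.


These are not equivalent — on base=-5, step=1 the outputs split (-5 vs 1).
compute: scale becomes -5; next final value -5
compute2: scale becomes -5; next final value 1
verdict: not equivalent; witness: base=-5, step=1
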